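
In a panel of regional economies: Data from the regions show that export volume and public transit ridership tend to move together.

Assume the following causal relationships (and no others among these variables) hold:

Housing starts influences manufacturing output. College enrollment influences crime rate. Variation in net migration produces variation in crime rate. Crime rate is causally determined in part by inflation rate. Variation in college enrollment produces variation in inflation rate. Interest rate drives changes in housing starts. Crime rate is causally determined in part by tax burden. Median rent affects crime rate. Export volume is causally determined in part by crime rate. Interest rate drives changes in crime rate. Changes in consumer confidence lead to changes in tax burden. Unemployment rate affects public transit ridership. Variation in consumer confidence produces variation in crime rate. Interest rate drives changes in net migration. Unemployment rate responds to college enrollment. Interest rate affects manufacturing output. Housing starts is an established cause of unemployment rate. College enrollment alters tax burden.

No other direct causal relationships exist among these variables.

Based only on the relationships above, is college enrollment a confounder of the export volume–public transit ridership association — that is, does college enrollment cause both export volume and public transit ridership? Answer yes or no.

yes

College enrollment has a causal path to export volume (college enrollment → crime rate → export volume) and to public transit ridership (college enrollment → unemployment rate → public transit ridership), so it is a common cause of both — a confounder.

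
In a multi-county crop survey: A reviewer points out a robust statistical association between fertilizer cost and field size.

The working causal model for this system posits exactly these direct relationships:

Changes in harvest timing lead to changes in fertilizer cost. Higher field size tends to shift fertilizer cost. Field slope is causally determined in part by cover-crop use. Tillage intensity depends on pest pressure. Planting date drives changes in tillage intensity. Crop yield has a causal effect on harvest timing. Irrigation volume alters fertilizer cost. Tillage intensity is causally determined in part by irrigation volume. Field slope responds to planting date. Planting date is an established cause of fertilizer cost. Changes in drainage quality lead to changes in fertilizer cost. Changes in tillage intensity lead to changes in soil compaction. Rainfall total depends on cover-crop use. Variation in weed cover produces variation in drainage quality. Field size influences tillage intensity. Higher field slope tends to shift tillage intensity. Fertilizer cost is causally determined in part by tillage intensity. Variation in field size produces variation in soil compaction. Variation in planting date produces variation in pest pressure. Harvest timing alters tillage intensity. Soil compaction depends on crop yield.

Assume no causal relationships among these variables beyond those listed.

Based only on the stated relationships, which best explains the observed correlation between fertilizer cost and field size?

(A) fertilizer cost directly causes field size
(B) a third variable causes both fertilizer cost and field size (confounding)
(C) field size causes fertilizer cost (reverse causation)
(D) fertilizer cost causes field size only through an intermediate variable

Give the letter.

C

The stated link runs field size → fertilizer cost; fertilizer cost has no causal path to field size. No variable causes both, so confounding is ruled out. The correlation reflects reverse causation.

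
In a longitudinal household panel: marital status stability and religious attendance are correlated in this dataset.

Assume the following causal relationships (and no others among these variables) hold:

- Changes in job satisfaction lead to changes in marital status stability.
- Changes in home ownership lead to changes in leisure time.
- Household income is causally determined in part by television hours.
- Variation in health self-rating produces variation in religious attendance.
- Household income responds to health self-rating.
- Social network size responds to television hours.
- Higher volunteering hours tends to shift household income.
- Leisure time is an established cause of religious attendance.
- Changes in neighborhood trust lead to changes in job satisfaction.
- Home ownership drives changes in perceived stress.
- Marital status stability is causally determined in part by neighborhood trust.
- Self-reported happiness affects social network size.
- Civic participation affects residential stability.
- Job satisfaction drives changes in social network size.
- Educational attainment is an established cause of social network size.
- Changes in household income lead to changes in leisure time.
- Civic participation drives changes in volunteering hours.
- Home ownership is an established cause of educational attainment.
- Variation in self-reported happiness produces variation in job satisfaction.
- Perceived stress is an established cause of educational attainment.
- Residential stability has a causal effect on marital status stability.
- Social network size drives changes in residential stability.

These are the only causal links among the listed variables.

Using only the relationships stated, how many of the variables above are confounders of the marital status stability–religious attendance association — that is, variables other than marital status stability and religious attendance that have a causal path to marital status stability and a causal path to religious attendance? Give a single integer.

3

The common causes are: civic participation (to marital status stability via civic participation → residential stability → marital status stability; to religious attendance via civic participation → volunteering hours → household income → leisure time → religious attendance); home ownership (to marital status stability via home ownership → educational attainment → social network size → residential stability → marital status stability; to religious attendance via home ownership → leisure time → religious attendance); television hours (to marital status stability via television hours → social network size → residential stability → marital status stability; to religious attendance via television hours → household income → leisure time → religious attendance).
Every other variable lacks a causal path to at least one of marital status stability and religious attendance.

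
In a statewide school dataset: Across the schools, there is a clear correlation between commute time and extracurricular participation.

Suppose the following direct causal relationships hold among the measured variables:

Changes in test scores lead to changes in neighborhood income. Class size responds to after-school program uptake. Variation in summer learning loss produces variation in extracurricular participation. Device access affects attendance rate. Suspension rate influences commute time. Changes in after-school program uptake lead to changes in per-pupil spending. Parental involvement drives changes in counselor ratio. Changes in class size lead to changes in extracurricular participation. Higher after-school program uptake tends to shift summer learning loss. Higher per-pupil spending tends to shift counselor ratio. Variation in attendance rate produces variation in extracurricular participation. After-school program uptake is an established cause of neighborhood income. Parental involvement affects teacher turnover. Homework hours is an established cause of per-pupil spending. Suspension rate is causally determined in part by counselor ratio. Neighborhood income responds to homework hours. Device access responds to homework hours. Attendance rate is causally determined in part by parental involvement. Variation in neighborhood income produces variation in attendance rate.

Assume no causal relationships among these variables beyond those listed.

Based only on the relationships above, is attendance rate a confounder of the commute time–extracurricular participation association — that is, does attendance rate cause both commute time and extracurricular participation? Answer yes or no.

no

Attendance rate has no stated causal path to commute time. A confounder must cause both variables, so attendance rate does not qualify.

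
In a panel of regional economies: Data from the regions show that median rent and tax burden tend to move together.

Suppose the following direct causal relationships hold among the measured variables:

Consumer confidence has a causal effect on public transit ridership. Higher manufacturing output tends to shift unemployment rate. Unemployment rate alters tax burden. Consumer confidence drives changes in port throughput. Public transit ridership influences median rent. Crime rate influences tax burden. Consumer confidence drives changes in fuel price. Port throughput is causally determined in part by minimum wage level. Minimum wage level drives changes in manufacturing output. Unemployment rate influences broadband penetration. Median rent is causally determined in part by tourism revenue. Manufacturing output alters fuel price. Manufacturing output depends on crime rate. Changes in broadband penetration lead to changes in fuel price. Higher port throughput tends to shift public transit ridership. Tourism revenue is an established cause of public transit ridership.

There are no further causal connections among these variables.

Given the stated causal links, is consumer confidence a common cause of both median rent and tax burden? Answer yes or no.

Consumer confidence has no stated causal path to tax burden. A confounder must cause both variables, so consumer confidence does not qualify.

no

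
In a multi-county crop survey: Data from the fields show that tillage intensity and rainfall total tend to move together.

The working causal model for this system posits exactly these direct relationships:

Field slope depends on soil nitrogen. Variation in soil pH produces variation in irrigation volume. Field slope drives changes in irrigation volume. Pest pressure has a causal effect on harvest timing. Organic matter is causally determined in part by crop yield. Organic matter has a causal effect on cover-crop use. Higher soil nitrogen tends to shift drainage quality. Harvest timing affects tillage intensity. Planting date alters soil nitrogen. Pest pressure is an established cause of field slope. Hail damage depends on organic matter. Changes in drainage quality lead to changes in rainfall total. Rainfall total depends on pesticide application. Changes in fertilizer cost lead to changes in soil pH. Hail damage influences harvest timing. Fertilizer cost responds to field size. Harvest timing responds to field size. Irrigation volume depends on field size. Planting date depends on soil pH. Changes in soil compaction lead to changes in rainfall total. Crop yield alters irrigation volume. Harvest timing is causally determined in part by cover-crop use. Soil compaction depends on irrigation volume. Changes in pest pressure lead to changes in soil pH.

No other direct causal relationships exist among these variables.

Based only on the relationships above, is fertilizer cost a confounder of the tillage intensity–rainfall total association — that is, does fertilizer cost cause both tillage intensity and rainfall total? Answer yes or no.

Fertilizer cost has no stated causal path to tillage intensity. A confounder must cause both variables, so fertilizer cost does not qualify.

no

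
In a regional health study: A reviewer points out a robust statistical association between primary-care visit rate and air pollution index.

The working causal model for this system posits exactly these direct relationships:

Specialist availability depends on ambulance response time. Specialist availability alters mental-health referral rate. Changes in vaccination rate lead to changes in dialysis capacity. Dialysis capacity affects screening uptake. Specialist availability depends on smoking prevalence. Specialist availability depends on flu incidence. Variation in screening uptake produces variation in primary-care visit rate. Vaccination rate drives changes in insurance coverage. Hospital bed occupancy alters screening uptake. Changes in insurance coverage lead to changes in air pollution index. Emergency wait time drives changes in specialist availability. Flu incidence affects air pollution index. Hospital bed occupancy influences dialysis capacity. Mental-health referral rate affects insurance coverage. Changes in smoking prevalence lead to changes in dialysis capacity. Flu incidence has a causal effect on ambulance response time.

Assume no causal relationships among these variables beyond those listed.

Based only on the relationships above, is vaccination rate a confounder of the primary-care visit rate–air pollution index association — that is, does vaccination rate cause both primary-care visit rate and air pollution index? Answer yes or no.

Vaccination rate has a causal path to primary-care visit rate (vaccination rate → dialysis capacity → screening uptake → primary-care visit rate) and to air pollution index (vaccination rate → insurance coverage → air pollution index), so it is a common cause of both — a confounder.

yes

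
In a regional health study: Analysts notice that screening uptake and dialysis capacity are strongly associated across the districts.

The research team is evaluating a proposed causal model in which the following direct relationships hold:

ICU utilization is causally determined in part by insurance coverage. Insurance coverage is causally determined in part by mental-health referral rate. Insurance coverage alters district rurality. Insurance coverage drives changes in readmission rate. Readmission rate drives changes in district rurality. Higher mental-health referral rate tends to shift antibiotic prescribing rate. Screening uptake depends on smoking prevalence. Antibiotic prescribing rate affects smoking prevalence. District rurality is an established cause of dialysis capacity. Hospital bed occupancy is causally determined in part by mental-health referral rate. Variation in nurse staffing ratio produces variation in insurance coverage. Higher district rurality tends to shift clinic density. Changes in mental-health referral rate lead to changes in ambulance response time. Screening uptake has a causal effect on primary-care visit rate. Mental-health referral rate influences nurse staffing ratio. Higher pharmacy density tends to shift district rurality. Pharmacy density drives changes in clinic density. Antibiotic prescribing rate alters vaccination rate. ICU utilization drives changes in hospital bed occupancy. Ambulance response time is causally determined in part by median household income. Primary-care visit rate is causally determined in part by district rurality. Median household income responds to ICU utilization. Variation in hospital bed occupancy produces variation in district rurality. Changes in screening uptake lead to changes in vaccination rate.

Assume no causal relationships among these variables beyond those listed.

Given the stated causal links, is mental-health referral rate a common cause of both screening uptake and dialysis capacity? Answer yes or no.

yes

Mental-health referral rate has a causal path to screening uptake (mental-health referral rate → antibiotic prescribing rate → smoking prevalence → screening uptake) and to dialysis capacity (mental-health referral rate → hospital bed occupancy → district rurality → dialysis capacity), so it is a common cause of both — a confounder.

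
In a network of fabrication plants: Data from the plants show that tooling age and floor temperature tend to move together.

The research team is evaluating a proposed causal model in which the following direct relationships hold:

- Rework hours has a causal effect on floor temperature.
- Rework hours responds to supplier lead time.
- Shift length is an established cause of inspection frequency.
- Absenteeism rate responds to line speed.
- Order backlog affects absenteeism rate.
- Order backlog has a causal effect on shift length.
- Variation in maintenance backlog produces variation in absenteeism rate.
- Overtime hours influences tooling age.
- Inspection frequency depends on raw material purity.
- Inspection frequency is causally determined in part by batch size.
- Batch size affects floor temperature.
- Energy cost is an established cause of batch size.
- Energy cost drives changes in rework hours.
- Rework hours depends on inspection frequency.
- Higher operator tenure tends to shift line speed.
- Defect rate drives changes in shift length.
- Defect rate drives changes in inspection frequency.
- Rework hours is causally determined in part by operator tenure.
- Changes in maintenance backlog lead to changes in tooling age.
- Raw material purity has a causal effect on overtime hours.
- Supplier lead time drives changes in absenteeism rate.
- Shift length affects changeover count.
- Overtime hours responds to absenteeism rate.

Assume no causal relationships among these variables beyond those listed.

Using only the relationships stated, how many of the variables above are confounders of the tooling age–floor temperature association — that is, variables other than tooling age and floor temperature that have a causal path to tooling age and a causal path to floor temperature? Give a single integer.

4

The common causes are: operator tenure (to tooling age via operator tenure → line speed → absenteeism rate → overtime hours → tooling age; to floor temperature via operator tenure → rework hours → floor temperature); order backlog (to tooling age via order backlog → absenteeism rate → overtime hours → tooling age; to floor temperature via order backlog → shift length → inspection frequency → rework hours → floor temperature); raw material purity (to tooling age via raw material purity → overtime hours → tooling age; to floor temperature via raw material purity → inspection frequency → rework hours → floor temperature); supplier lead time (to tooling age via supplier lead time → absenteeism rate → overtime hours → tooling age; to floor temperature via supplier lead time → rework hours → floor temperature).
Every other variable lacks a causal path to at least one of tooling age and floor temperature.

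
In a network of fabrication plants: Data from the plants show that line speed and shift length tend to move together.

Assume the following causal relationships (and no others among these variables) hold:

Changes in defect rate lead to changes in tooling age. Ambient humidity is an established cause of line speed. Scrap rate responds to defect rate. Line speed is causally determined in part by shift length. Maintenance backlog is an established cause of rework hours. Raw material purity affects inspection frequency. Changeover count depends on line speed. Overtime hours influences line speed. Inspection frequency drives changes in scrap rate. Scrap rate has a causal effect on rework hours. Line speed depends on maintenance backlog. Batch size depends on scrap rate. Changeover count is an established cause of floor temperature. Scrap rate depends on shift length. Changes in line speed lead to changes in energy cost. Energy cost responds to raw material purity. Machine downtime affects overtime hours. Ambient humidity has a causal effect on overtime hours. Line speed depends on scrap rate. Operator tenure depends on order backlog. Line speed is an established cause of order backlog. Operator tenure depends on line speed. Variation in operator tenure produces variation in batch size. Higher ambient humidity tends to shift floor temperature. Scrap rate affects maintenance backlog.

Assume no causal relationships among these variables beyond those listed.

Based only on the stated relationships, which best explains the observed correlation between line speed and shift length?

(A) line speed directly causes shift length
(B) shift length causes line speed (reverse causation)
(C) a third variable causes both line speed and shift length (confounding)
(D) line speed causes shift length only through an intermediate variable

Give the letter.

The stated link runs shift length → line speed; line speed has no causal path to shift length. No variable causes both, so confounding is ruled out. The correlation reflects reverse causation.

B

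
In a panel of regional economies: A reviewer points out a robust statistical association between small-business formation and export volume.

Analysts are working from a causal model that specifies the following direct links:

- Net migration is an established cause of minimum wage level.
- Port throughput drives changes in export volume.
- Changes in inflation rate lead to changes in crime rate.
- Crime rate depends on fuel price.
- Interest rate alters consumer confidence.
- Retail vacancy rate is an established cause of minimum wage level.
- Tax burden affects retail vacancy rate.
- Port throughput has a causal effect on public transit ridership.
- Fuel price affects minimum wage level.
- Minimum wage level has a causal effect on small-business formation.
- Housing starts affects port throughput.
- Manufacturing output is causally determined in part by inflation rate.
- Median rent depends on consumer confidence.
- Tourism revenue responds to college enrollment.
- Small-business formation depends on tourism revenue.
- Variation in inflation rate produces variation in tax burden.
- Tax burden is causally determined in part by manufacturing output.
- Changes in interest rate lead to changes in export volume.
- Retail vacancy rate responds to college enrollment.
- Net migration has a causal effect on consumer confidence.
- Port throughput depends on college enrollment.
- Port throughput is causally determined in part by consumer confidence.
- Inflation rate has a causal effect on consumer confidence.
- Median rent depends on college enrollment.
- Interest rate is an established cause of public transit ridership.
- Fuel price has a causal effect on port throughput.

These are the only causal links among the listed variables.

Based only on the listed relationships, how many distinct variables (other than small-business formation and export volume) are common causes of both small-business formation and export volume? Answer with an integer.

The common causes are: college enrollment (to small-business formation via college enrollment → tourism revenue → small-business formation; to export volume via college enrollment → port throughput → export volume); fuel price (to small-business formation via fuel price → minimum wage level → small-business formation; to export volume via fuel price → port throughput → export volume); inflation rate (to small-business formation via inflation rate → tax burden → retail vacancy rate → minimum wage level → small-business formation; to export volume via inflation rate → consumer confidence → port throughput → export volume); net migration (to small-business formation via net migration → minimum wage level → small-business formation; to export volume via net migration → consumer confidence → port throughput → export volume).
Every other variable lacks a causal path to at least one of small-business formation and export volume.

4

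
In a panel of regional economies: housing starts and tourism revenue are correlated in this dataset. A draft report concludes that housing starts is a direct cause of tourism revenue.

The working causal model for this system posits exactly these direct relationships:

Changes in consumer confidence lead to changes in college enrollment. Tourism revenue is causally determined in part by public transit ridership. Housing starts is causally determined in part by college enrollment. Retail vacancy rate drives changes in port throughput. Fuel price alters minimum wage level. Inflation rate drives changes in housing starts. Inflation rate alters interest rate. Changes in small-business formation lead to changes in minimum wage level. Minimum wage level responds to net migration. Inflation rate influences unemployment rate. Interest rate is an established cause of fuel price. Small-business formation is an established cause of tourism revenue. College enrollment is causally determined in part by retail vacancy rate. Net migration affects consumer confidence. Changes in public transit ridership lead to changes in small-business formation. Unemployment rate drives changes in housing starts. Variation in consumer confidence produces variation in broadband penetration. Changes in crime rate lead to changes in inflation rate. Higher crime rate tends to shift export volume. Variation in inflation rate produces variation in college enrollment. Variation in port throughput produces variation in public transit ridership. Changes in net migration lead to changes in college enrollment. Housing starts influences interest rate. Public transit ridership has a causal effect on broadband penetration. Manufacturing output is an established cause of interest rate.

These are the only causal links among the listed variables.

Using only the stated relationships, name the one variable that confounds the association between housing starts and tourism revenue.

retail vacancy rate

Retail vacancy rate has a causal path to housing starts (retail vacancy rate → college enrollment → housing starts) and a separate causal path to tourism revenue (retail vacancy rate → port throughput → public transit ridership → tourism revenue), so it is a common cause of both.
No stated relationship gives housing starts a causal route to tourism revenue, so the correlation is explained by the shared upstream cause rather than a direct effect.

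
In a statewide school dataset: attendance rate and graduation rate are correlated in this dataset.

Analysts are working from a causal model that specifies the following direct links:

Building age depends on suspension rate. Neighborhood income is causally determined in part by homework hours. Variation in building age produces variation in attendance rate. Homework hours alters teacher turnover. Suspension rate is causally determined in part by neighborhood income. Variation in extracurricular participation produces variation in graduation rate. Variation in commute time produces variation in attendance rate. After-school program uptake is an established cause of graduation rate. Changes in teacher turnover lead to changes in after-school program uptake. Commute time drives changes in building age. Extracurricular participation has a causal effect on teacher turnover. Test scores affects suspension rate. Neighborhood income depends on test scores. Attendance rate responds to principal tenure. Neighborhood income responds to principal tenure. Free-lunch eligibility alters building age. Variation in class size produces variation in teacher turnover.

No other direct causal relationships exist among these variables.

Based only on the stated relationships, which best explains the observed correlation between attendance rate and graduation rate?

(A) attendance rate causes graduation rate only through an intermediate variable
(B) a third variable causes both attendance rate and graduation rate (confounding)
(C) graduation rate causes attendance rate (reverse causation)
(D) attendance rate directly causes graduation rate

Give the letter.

Homework hours causes attendance rate (homework hours → neighborhood income → suspension rate → building age → attendance rate) and graduation rate (homework hours → teacher turnover → after-school program uptake → graduation rate) — a common cause creating the correlation.
There is no stated path from attendance rate to graduation rate or from graduation rate to attendance rate, so neither direct nor reverse causation applies.

B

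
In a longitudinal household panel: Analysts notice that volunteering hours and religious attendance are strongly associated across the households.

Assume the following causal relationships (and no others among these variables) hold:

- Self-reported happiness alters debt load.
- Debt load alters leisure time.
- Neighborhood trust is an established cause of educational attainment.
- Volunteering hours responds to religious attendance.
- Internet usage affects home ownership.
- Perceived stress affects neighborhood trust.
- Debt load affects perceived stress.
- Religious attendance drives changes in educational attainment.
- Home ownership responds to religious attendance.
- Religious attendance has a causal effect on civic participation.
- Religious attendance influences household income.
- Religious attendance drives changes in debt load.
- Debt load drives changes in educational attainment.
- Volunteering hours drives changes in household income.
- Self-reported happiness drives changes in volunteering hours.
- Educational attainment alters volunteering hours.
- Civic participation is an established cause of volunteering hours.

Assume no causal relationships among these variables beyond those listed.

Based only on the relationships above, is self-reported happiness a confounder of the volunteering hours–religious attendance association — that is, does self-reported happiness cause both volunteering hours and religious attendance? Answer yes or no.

Self-reported happiness has no stated causal path to religious attendance. A confounder must cause both variables, so self-reported happiness does not qualify.

no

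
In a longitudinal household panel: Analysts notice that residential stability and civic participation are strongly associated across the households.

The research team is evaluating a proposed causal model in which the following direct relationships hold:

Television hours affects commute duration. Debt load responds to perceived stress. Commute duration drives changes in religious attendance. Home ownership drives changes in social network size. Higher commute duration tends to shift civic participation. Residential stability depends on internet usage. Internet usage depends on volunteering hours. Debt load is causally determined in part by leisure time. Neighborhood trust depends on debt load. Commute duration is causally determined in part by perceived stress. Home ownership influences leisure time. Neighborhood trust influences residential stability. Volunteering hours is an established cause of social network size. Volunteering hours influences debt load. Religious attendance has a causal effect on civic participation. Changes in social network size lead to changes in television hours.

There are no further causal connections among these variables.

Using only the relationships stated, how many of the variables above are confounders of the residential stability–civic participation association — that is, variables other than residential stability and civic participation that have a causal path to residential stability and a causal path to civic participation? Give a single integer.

The common causes are: home ownership (to residential stability via home ownership → leisure time → debt load → neighborhood trust → residential stability; to civic participation via home ownership → social network size → television hours → commute duration → civic participation); perceived stress (to residential stability via perceived stress → debt load → neighborhood trust → residential stability; to civic participation via perceived stress → commute duration → civic participation); volunteering hours (to residential stability via volunteering hours → internet usage → residential stability; to civic participation via volunteering hours → social network size → television hours → commute duration → civic participation).
Every other variable lacks a causal path to at least one of residential stability and civic participation.

3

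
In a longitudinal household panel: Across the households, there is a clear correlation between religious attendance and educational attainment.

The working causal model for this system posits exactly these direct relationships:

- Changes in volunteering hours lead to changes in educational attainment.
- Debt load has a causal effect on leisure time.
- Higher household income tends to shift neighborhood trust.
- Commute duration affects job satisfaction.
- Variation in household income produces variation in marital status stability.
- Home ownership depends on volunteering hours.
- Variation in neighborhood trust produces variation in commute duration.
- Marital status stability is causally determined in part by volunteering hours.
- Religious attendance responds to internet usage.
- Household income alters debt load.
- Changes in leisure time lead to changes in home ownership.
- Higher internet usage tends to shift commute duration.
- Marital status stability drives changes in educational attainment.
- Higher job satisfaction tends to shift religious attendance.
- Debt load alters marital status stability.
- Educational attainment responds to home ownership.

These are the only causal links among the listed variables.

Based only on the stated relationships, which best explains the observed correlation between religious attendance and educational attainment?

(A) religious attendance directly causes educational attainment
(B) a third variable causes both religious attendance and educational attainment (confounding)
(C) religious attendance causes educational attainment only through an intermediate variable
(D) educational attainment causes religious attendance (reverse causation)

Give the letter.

Household income causes religious attendance (household income → neighborhood trust → commute duration → job satisfaction → religious attendance) and educational attainment (household income → marital status stability → educational attainment) — a common cause creating the correlation.
There is no stated path from religious attendance to educational attainment or from educational attainment to religious attendance, so neither direct nor reverse causation applies.

B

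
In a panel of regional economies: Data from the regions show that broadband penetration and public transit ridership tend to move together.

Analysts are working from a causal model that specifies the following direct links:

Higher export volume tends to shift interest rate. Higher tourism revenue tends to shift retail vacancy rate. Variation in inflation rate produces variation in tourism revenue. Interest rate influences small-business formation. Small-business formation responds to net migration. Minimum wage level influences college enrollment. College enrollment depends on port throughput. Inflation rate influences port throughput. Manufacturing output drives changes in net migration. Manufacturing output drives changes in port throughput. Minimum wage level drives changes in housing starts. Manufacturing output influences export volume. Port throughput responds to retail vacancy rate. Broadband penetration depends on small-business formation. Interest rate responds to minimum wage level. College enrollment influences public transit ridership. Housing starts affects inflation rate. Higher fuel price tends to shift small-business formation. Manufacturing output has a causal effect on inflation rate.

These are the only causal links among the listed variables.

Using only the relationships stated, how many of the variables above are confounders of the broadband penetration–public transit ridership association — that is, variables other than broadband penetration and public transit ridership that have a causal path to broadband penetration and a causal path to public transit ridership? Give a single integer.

The common causes are: manufacturing output (to broadband penetration via manufacturing output → net migration → small-business formation → broadband penetration; to public transit ridership via manufacturing output → port throughput → college enrollment → public transit ridership); minimum wage level (to broadband penetration via minimum wage level → interest rate → small-business formation → broadband penetration; to public transit ridership via minimum wage level → college enrollment → public transit ridership).
Every other variable lacks a causal path to at least one of broadband penetration and public transit ridership.

2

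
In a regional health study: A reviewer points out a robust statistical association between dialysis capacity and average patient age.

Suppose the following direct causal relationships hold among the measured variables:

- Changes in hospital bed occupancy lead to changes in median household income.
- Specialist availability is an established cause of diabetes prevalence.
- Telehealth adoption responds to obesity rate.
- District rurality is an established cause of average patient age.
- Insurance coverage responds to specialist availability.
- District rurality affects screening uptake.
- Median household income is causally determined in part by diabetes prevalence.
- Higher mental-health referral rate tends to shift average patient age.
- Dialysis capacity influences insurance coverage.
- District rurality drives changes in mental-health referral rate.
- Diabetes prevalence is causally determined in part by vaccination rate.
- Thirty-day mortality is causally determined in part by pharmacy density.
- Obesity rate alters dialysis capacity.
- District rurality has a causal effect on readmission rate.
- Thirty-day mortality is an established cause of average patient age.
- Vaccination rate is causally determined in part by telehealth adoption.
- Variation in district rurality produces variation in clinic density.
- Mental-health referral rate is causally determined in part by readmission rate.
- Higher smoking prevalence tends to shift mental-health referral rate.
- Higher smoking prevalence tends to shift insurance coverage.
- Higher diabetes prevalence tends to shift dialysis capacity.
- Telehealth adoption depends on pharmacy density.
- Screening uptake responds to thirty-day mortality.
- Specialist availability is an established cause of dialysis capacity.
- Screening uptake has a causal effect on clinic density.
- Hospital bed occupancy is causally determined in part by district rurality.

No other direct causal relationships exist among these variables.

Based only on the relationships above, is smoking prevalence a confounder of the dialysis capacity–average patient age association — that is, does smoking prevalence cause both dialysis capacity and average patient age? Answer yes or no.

Smoking prevalence has no stated causal path to dialysis capacity. A confounder must cause both variables, so smoking prevalence does not qualify.

no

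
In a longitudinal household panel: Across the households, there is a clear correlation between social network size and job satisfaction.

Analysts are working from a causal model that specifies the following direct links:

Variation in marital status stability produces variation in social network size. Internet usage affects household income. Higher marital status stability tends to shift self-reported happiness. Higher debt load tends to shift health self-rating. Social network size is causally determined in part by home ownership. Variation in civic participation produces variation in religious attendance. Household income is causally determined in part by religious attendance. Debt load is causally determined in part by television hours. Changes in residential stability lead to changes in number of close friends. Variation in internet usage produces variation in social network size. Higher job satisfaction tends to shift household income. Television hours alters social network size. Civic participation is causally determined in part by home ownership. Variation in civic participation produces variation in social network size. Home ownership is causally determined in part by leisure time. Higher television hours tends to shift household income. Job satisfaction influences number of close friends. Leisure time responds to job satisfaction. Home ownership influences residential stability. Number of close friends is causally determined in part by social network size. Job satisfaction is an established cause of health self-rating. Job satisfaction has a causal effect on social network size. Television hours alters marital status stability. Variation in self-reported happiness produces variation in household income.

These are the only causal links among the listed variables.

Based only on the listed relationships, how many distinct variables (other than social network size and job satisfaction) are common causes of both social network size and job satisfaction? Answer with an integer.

No listed variable has a causal path to both social network size and job satisfaction, so there are no common causes.

0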